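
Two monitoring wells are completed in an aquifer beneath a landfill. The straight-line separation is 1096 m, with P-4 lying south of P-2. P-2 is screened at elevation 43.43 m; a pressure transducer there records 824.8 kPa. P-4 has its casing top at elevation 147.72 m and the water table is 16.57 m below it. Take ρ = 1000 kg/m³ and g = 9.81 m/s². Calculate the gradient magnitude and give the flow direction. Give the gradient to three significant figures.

Pressure head at P-2: ψ = P/(ρg) = 824.8×1000 / (1000 × 9.81) = 84.08 m.
Total head at P-2: h = z + ψ = 43.43 + 84.08 = 127.51 m.
Total head at P-4: h = 147.72 − 16.57 = 131.15 m.
Head difference: h(P-2) − h(P-4) = 127.51 − 131.15 = -3.64 m.
Hydraulic gradient: i = |Δh| / L = 3.64 / 1096 = 0.00332.
Flow is from higher to lower head: from P-4 toward P-2, i.e. toward the north.

i ≈ 0.00332; groundwater flows toward the north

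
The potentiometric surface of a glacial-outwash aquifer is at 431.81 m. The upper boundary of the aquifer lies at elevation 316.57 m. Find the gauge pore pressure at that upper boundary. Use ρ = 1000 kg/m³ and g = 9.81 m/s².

Pressure head at the aquifer top: ψ = h − z = 431.81 − 316.57 = 115.24 m.
P = ρgψ = 1000 × 9.81 × 115.24 = 1130504 Pa ≈ 1130 kPa.

P ≈ 1130 kPa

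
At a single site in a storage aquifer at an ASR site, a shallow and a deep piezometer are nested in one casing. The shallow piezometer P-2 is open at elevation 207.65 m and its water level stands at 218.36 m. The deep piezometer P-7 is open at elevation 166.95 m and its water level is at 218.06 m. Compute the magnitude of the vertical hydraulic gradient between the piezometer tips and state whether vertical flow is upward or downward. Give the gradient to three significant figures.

|i_v| ≈ 0.00737; vertical flow is downward

Total head at P-2: h = 218.36 m (water level in the standpipe).
Total head at P-7: h = 218.06 m.
Δh = h(P-2) − h(P-7) = 218.36 − 218.06 = 0.30 m.
Vertical separation Δz = 207.65 − 166.95 = 40.70 m.
|i_v| = |Δh| / Δz = 0.30 / 40.70 = 0.00737.
Head is higher in the shallow piezometer, so vertical flow is downward (recharge condition).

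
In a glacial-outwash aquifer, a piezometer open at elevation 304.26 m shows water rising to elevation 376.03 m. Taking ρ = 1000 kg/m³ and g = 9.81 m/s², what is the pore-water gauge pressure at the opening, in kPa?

Pressure head ψ = h − z = 376.03 − 304.26 = 71.77 m.
P = ρgψ = 1000 × 9.81 × 71.77 = 704064 Pa ≈ 704 kPa.

P ≈ 704 kPa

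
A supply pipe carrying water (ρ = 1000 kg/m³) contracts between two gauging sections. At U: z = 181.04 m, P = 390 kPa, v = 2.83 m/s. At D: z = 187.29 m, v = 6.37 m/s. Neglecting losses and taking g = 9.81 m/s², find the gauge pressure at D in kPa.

P₂ ≈ 312 kPa

Pressure head at U: ψ₁ = P₁/(ρg) = 390×1000 / (1000 × 9.81) = 39.76 m.
Velocity heads: v₁²/2g = 2.83²/19.62 = 0.408 m; v₂²/2g = 6.37²/19.62 = 2.068 m.
Total head H = z₁ + ψ₁ + v₁²/2g = 181.04 + 39.76 + 0.408 = 221.21 m.
ψ₂ = H − z₂ − v₂²/2g = 221.21 − 187.29 − 2.068 = 31.85 m.
P₂ = ρgψ₂ = 1000 × 9.81 × 31.85 ≈ 312 kPa.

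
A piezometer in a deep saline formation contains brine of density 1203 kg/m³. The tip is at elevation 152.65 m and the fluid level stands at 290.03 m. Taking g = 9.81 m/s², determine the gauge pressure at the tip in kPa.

Pressure head ψ = h − z = 290.03 − 152.65 = 137.38 m.
P = ρgψ = 1203 × 9.81 × 137.38 = 1621280 Pa ≈ 1620 kPa.

P ≈ 1620 kPa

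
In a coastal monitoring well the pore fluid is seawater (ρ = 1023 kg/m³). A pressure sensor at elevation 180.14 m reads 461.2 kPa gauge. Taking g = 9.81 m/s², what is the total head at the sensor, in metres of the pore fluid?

ψ = P/(ρg) = 461.2×1000 / (1023 × 9.81) = 45.96 m.
h = z + ψ = 180.14 + 45.96 = 226.10 m.

h ≈ 226.10 m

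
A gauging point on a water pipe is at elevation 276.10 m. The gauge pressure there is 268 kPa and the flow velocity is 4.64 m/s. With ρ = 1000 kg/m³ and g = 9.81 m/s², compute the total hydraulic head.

Pressure head ψ = P/(ρg) = 268×1000 / (1000 × 9.81) = 27.32 m.
Velocity head = v²/(2g) = 4.64² / (2 × 9.81) = 1.097 m.
h = z + ψ + v²/(2g) = 276.10 + 27.32 + 1.097 = 304.52 m.

h ≈ 304.52 m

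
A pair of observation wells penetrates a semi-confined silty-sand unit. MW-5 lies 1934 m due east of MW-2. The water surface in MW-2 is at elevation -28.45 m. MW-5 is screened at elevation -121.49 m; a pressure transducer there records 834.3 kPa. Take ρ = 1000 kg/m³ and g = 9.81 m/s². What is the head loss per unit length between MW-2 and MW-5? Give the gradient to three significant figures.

Total head at MW-2: h = -28.45 m (water level in the piezometer is the total head).
Pressure head at MW-5: ψ = P/(ρg) = 834.3×1000 / (1000 × 9.81) = 85.05 m.
Total head at MW-5: h = z + ψ = -121.49 + 85.05 = -36.44 m.
Head difference: h(MW-2) − h(MW-5) = -28.45 − (-36.44) = 7.99 m.
Hydraulic gradient: i = |Δh| / L = 7.99 / 1934 = 0.00413.

i ≈ 0.00413 m/m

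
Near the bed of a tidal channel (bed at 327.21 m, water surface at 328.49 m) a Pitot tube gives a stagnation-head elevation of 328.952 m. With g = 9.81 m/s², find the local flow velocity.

Near the bed, under hydrostatic conditions, the piezometric head (z + ψ) equals the free-surface elevation, 328.49 m.
Velocity head = total − piezometric = 328.952 − 328.49 = 0.462 m.
v = √(2g·h_v) = √(2 × 9.81 × 0.462) = 3.01 m/s.

v ≈ 3.01 m/s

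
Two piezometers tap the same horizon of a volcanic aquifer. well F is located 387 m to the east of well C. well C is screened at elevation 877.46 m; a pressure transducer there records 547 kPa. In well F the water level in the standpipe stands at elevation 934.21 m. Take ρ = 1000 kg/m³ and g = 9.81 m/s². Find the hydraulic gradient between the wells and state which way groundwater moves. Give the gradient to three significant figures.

i ≈ 0.00256; groundwater flows toward the west

Pressure head at well C: ψ = P/(ρg) = 547×1000 / (1000 × 9.81) = 55.76 m.
Total head at well C: h = z + ψ = 877.46 + 55.76 = 933.22 m.
Total head at well F: h = 934.21 m (water level in the piezometer is the total head).
Head difference: h(well C) − h(well F) = 933.22 − 934.21 = -0.99 m.
Hydraulic gradient: i = |Δh| / L = 0.99 / 387 = 0.00256.
Flow is from higher to lower head: from well F toward well C, i.e. toward the west.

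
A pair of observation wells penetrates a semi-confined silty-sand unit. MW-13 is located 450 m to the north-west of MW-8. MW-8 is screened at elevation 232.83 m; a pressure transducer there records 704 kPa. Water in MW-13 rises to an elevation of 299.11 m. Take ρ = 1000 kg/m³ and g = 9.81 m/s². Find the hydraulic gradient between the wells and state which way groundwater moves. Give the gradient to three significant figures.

Pressure head at MW-8: ψ = P/(ρg) = 704×1000 / (1000 × 9.81) = 71.76 m.
Total head at MW-8: h = z + ψ = 232.83 + 71.76 = 304.59 m.
Total head at MW-13: h = 299.11 m (water level in the piezometer is the total head).
Head difference: h(MW-8) − h(MW-13) = 304.59 − 299.11 = 5.48 m.
Hydraulic gradient: i = |Δh| / L = 5.48 / 450 = 0.0122.
Flow is from higher to lower head: from MW-8 toward MW-13, i.e. toward the north-west.

i ≈ 0.0122; groundwater flows toward the north-west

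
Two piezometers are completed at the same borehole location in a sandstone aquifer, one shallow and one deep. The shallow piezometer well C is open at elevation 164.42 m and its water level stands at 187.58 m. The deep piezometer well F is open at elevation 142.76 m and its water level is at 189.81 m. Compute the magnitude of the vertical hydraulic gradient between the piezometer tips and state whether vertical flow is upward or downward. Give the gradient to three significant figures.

|i_v| ≈ 0.103; vertical flow is upward

Total head at well C: h = 187.58 m (water level in the standpipe).
Total head at well F: h = 189.81 m.
Δh = h(well C) − h(well F) = 187.58 − 189.81 = -2.23 m.
Vertical separation Δz = 164.42 − 142.76 = 21.66 m.
|i_v| = |Δh| / Δz = 2.23 / 21.66 = 0.103.
Head is higher in the deep piezometer, so vertical flow is upward (discharge condition).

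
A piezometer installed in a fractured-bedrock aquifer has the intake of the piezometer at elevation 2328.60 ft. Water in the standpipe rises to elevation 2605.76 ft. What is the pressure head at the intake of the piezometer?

Total head h = 2605.76 ft (the water-surface elevation in the piezometer).
Pressure head ψ = h − z = 2605.76 − 2328.60 = 277.16 ft.

ψ ≈ 277.16 ft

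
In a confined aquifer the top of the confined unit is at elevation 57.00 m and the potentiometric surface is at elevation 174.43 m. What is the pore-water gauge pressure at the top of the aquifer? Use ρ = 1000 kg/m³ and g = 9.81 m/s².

Pressure head at the aquifer top: ψ = h − z = 174.43 − 57.00 = 117.43 m.
P = ρgψ = 1000 × 9.81 × 117.43 = 1151988 Pa ≈ 1150 kPa.

P ≈ 1150 kPa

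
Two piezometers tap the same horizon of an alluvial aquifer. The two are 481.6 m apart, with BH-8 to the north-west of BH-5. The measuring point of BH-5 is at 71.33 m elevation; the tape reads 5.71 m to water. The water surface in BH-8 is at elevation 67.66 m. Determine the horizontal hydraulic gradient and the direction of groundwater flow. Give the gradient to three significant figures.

i ≈ 0.00424; groundwater flows toward the south-east

Total head at BH-5: h = 71.33 − 5.71 = 65.62 m.
Total head at BH-8: h = 67.66 m (water level in the piezometer is the total head).
Head difference: h(BH-5) − h(BH-8) = 65.62 − 67.66 = -2.04 m.
Hydraulic gradient: i = |Δh| / L = 2.04 / 481.6 = 0.00424.
Flow is from higher to lower head: from BH-8 toward BH-5, i.e. toward the south-east.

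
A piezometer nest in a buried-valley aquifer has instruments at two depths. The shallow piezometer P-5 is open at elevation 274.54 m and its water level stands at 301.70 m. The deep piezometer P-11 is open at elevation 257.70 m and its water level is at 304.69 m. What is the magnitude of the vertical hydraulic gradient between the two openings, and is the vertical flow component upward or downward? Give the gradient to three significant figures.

|i_v| ≈ 0.178; vertical flow is upward

Total head at P-5: h = 301.70 m (water level in the standpipe).
Total head at P-11: h = 304.69 m.
Δh = h(P-5) − h(P-11) = 301.70 − 304.69 = -2.99 m.
Vertical separation Δz = 274.54 − 257.70 = 16.84 m.
|i_v| = |Δh| / Δz = 2.99 / 16.84 = 0.178.
Head is higher in the deep piezometer, so vertical flow is upward (discharge condition).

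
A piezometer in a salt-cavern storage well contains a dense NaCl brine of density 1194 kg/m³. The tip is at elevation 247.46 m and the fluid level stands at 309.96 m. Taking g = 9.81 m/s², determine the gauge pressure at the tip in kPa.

P ≈ 732 kPa

Pressure head ψ = h − z = 309.96 − 247.46 = 62.50 m.
P = ρgψ = 1194 × 9.81 × 62.50 = 732071 Pa ≈ 732 kPa.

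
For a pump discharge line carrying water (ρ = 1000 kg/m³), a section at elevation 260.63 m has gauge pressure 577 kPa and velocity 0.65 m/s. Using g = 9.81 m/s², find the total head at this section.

h ≈ 319.47 m

Pressure head ψ = P/(ρg) = 577×1000 / (1000 × 9.81) = 58.82 m.
Velocity head = v²/(2g) = 0.65² / (2 × 9.81) = 0.022 m.
h = z + ψ + v²/(2g) = 260.63 + 58.82 + 0.022 = 319.47 m.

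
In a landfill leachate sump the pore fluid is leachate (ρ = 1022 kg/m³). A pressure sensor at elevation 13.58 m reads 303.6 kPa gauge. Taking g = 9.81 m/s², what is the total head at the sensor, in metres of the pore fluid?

ψ = P/(ρg) = 303.6×1000 / (1022 × 9.81) = 30.28 m.
h = z + ψ = 13.58 + 30.28 = 43.86 m.

h ≈ 43.86 m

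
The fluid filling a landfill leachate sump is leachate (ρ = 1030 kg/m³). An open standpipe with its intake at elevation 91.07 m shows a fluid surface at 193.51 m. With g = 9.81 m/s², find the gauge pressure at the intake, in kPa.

Pressure head ψ = h − z = 193.51 − 91.07 = 102.44 m.
P = ρgψ = 1030 × 9.81 × 102.44 = 1035084 Pa ≈ 1040 kPa.

P ≈ 1040 kPa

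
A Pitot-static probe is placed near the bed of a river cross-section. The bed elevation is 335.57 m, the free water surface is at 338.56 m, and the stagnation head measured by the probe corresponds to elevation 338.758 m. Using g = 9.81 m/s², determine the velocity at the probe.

Near the bed, under hydrostatic conditions, the piezometric head (z + ψ) equals the free-surface elevation, 338.56 m.
Velocity head = total − piezometric = 338.758 − 338.56 = 0.198 m.
v = √(2g·h_v) = √(2 × 9.81 × 0.198) = 1.97 m/s.

v ≈ 1.97 m/s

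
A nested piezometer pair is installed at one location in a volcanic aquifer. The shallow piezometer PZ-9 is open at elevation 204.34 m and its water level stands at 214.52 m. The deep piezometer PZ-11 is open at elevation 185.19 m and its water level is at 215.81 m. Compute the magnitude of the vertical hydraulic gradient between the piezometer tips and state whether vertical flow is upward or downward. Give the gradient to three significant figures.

Total head at PZ-9: h = 214.52 m (water level in the standpipe).
Total head at PZ-11: h = 215.81 m.
Δh = h(PZ-9) − h(PZ-11) = 214.52 − 215.81 = -1.29 m.
Vertical separation Δz = 204.34 − 185.19 = 19.15 m.
|i_v| = |Δh| / Δz = 1.29 / 19.15 = 0.0674.
Head is higher in the deep piezometer, so vertical flow is upward (discharge condition).

|i_v| ≈ 0.0674; vertical flow is upward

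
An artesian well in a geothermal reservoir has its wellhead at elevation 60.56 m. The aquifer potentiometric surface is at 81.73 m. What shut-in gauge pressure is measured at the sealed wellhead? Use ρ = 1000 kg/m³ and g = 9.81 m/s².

P ≈ 208 kPa

Head above the cap: Δh = 81.73 − 60.56 = 21.17 m.
P = ρgΔh = 1000 × 9.81 × 21.17 = 207678 Pa ≈ 208 kPa.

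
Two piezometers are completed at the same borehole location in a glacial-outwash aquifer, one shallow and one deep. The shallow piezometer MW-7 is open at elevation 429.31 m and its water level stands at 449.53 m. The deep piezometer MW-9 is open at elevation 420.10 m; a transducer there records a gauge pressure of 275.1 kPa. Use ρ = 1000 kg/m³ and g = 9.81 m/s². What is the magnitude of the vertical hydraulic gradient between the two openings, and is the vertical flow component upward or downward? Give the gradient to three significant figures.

Total head at MW-7: h = 449.53 m (water level in the standpipe).
Pressure head at MW-9: ψ = P/(ρg) = 275.1×1000 / (1000 × 9.81) = 28.04 m.
Total head at MW-9: h = z + ψ = 420.10 + 28.04 = 448.14 m.
Δh = h(MW-7) − h(MW-9) = 449.53 − 448.14 = 1.39 m.
Vertical separation Δz = 429.31 − 420.10 = 9.21 m.
|i_v| = |Δh| / Δz = 1.39 / 9.21 = 0.151.
Head is higher in the shallow piezometer, so vertical flow is downward (recharge condition).

|i_v| ≈ 0.151; vertical flow is downward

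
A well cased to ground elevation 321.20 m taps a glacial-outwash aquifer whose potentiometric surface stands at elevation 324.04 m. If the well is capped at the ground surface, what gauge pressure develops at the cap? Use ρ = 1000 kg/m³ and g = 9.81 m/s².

Head above the cap: Δh = 324.04 − 321.20 = 2.84 m.
P = ρgΔh = 1000 × 9.81 × 2.84 = 27860 Pa ≈ 27.9 kPa.

P ≈ 27.9 kPa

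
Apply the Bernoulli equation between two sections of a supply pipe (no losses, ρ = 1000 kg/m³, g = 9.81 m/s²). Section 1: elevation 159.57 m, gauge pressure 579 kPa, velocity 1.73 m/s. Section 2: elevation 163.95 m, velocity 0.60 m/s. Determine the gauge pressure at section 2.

Pressure head at 1: ψ₁ = P₁/(ρg) = 579×1000 / (1000 × 9.81) = 59.02 m.
Velocity heads: v₁²/2g = 1.73²/19.62 = 0.153 m; v₂²/2g = 0.60²/19.62 = 0.018 m.
Total head H = z₁ + ψ₁ + v₁²/2g = 159.57 + 59.02 + 0.153 = 218.74 m.
ψ₂ = H − z₂ − v₂²/2g = 218.74 − 163.95 − 0.018 = 54.77 m.
P₂ = ρgψ₂ = 1000 × 9.81 × 54.77 ≈ 537 kPa.

P₂ ≈ 537 kPa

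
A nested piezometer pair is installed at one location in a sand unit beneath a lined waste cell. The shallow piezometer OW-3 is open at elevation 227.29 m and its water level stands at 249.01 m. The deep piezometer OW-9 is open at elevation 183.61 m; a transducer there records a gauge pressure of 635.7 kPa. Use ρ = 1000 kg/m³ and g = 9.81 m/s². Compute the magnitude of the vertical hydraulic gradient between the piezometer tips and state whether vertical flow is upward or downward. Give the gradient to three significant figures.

|i_v| ≈ 0.0137; vertical flow is downward

Total head at OW-3: h = 249.01 m (water level in the standpipe).
Pressure head at OW-9: ψ = P/(ρg) = 635.7×1000 / (1000 × 9.81) = 64.80 m.
Total head at OW-9: h = z + ψ = 183.61 + 64.80 = 248.41 m.
Δh = h(OW-3) − h(OW-9) = 249.01 − 248.41 = 0.60 m.
Vertical separation Δz = 227.29 − 183.61 = 43.68 m.
|i_v| = |Δh| / Δz = 0.60 / 43.68 = 0.0137.
Head is higher in the shallow piezometer, so vertical flow is downward (recharge condition).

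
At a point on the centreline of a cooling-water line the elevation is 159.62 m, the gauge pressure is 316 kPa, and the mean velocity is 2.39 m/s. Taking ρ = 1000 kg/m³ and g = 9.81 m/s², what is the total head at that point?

h ≈ 192.12 m

Pressure head ψ = P/(ρg) = 316×1000 / (1000 × 9.81) = 32.21 m.
Velocity head = v²/(2g) = 2.39² / (2 × 9.81) = 0.291 m.
h = z + ψ + v²/(2g) = 159.62 + 32.21 + 0.291 = 192.12 m.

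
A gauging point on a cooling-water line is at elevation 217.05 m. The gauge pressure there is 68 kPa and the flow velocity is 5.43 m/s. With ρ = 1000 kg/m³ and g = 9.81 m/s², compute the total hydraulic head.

h ≈ 225.48 m

Pressure head ψ = P/(ρg) = 68×1000 / (1000 × 9.81) = 6.93 m.
Velocity head = v²/(2g) = 5.43² / (2 × 9.81) = 1.503 m.
h = z + ψ + v²/(2g) = 217.05 + 6.93 + 1.503 = 225.48 m.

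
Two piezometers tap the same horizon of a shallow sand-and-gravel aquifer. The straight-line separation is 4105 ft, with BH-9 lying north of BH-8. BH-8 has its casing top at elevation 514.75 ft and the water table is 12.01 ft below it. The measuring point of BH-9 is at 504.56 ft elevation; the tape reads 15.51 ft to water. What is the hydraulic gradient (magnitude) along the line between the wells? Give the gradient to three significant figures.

i ≈ 0.00333

Total head at BH-8: h = 514.75 − 12.01 = 502.74 ft.
Total head at BH-9: h = 504.56 − 15.51 = 489.05 ft.
Head difference: h(BH-8) − h(BH-9) = 502.74 − 489.05 = 13.69 ft.
Hydraulic gradient: i = |Δh| / L = 13.69 / 4105 = 0.00333.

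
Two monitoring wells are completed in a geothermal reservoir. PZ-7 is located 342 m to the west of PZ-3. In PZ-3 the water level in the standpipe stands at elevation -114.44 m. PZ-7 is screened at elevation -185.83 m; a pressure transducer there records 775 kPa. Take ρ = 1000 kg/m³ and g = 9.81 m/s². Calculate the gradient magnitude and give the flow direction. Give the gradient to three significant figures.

i ≈ 0.0223; groundwater flows toward the east

Total head at PZ-3: h = -114.44 m (water level in the piezometer is the total head).
Pressure head at PZ-7: ψ = P/(ρg) = 775×1000 / (1000 × 9.81) = 79.00 m.
Total head at PZ-7: h = z + ψ = -185.83 + 79.00 = -106.83 m.
Head difference: h(PZ-3) − h(PZ-7) = -114.44 − (-106.83) = -7.61 m.
Hydraulic gradient: i = |Δh| / L = 7.61 / 342 = 0.0223.
Flow is from higher to lower head: from PZ-7 toward PZ-3, i.e. toward the east.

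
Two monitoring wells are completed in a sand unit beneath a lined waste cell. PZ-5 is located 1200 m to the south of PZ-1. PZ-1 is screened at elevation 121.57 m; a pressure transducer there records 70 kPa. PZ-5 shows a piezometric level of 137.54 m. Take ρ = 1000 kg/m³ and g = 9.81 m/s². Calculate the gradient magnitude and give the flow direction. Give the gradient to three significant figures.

i ≈ 0.00736; groundwater flows toward the north

Pressure head at PZ-1: ψ = P/(ρg) = 70×1000 / (1000 × 9.81) = 7.14 m.
Total head at PZ-1: h = z + ψ = 121.57 + 7.14 = 128.71 m.
Total head at PZ-5: h = 137.54 m (water level in the piezometer is the total head).
Head difference: h(PZ-1) − h(PZ-5) = 128.71 − 137.54 = -8.83 m.
Hydraulic gradient: i = |Δh| / L = 8.83 / 1200 = 0.00736.
Flow is from higher to lower head: from PZ-5 toward PZ-1, i.e. toward the north.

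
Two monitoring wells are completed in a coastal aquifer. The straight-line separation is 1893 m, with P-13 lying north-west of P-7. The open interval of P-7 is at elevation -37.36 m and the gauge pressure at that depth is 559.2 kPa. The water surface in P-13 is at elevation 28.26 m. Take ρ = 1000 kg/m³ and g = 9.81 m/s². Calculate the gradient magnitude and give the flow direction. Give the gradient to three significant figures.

Pressure head at P-7: ψ = P/(ρg) = 559.2×1000 / (1000 × 9.81) = 57.00 m.
Total head at P-7: h = z + ψ = -37.36 + 57.00 = 19.64 m.
Total head at P-13: h = 28.26 m (water level in the piezometer is the total head).
Head difference: h(P-7) − h(P-13) = 19.64 − 28.26 = -8.62 m.
Hydraulic gradient: i = |Δh| / L = 8.62 / 1893 = 0.00455.
Flow is from higher to lower head: from P-13 toward P-7, i.e. toward the south-east.

i ≈ 0.00455; groundwater flows toward the south-east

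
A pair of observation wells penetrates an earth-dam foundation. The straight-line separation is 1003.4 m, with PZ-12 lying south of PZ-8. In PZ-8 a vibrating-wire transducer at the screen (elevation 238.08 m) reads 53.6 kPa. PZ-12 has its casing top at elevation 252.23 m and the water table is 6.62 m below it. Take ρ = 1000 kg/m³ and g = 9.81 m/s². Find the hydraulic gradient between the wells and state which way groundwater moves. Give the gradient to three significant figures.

Pressure head at PZ-8: ψ = P/(ρg) = 53.6×1000 / (1000 × 9.81) = 5.46 m.
Total head at PZ-8: h = z + ψ = 238.08 + 5.46 = 243.54 m.
Total head at PZ-12: h = 252.23 − 6.62 = 245.61 m.
Head difference: h(PZ-8) − h(PZ-12) = 243.54 − 245.61 = -2.07 m.
Hydraulic gradient: i = |Δh| / L = 2.07 / 1003.4 = 0.00206.
Flow is from higher to lower head: from PZ-12 toward PZ-8, i.e. toward the north.

i ≈ 0.00206; groundwater flows toward the north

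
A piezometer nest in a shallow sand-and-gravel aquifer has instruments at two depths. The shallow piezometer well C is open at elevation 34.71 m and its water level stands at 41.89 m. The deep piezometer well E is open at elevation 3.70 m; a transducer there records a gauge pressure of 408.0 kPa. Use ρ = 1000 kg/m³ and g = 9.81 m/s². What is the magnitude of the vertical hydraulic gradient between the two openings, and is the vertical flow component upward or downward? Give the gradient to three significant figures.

Total head at well C: h = 41.89 m (water level in the standpipe).
Pressure head at well E: ψ = P/(ρg) = 408.0×1000 / (1000 × 9.81) = 41.59 m.
Total head at well E: h = z + ψ = 3.70 + 41.59 = 45.29 m.
Δh = h(well C) − h(well E) = 41.89 − 45.29 = -3.40 m.
Vertical separation Δz = 34.71 − 3.70 = 31.01 m.
|i_v| = |Δh| / Δz = 3.40 / 31.01 = 0.110.
Head is higher in the deep piezometer, so vertical flow is upward (discharge condition).

|i_v| ≈ 0.110; vertical flow is upward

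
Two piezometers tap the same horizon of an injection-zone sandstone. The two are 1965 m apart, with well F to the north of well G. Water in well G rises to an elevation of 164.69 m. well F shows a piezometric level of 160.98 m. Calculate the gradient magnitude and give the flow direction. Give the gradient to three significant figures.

Total head at well G: h = 164.69 m (water level in the piezometer is the total head).
Total head at well F: h = 160.98 m (water level in the piezometer is the total head).
Head difference: h(well G) − h(well F) = 164.69 − 160.98 = 3.71 m.
Hydraulic gradient: i = |Δh| / L = 3.71 / 1965 = 0.00189.
Flow is from higher to lower head: from well G toward well F, i.e. toward the north.

i ≈ 0.00189; groundwater flows toward the north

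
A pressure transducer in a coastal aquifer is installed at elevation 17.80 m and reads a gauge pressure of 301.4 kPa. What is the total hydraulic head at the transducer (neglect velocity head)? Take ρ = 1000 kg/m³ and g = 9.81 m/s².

h ≈ 48.52 m

ψ = P/(ρg) = 301.4×1000 / (1000 × 9.81) = 30.72 m.
h = z + ψ = 17.80 + 30.72 = 48.52 m.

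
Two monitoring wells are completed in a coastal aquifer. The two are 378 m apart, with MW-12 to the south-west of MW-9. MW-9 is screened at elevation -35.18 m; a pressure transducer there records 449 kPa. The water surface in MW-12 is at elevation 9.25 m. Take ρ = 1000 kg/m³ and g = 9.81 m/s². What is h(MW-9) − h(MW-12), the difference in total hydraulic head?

Pressure head at MW-9: ψ = P/(ρg) = 449×1000 / (1000 × 9.81) = 45.77 m.
Total head at MW-9: h = z + ψ = -35.18 + 45.77 = 10.59 m.
Total head at MW-12: h = 9.25 m (water level in the piezometer is the total head).
Head difference: h(MW-9) − h(MW-12) = 10.59 − 9.25 = 1.34 m.

Δh ≈ 1.34 m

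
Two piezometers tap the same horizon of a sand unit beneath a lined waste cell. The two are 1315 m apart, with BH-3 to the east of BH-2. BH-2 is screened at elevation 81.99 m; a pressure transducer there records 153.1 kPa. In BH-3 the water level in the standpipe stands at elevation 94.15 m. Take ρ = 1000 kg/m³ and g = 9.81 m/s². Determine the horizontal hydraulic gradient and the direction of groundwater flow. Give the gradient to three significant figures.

i ≈ 0.00262; groundwater flows toward the east

Pressure head at BH-2: ψ = P/(ρg) = 153.1×1000 / (1000 × 9.81) = 15.61 m.
Total head at BH-2: h = z + ψ = 81.99 + 15.61 = 97.60 m.
Total head at BH-3: h = 94.15 m (water level in the piezometer is the total head).
Head difference: h(BH-2) − h(BH-3) = 97.60 − 94.15 = 3.45 m.
Hydraulic gradient: i = |Δh| / L = 3.45 / 1315 = 0.00262.
Flow is from higher to lower head: from BH-2 toward BH-3, i.e. toward the east.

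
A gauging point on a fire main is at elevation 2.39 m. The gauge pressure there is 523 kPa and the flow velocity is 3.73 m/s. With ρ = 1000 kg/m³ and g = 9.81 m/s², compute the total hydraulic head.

h ≈ 56.41 m

Pressure head ψ = P/(ρg) = 523×1000 / (1000 × 9.81) = 53.31 m.
Velocity head = v²/(2g) = 3.73² / (2 × 9.81) = 0.709 m.
h = z + ψ + v²/(2g) = 2.39 + 53.31 + 0.709 = 56.41 m.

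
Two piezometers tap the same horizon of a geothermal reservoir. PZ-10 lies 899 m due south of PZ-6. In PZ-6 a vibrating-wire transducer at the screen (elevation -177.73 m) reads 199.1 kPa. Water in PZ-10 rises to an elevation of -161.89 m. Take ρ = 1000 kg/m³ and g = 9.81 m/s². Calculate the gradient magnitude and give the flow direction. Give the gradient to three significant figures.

Pressure head at PZ-6: ψ = P/(ρg) = 199.1×1000 / (1000 × 9.81) = 20.30 m.
Total head at PZ-6: h = z + ψ = -177.73 + 20.30 = -157.43 m.
Total head at PZ-10: h = -161.89 m (water level in the piezometer is the total head).
Head difference: h(PZ-6) − h(PZ-10) = -157.43 − (-161.89) = 4.46 m.
Hydraulic gradient: i = |Δh| / L = 4.46 / 899 = 0.00496.
Flow is from higher to lower head: from PZ-6 toward PZ-10, i.e. toward the south.

i ≈ 0.00496; groundwater flows toward the south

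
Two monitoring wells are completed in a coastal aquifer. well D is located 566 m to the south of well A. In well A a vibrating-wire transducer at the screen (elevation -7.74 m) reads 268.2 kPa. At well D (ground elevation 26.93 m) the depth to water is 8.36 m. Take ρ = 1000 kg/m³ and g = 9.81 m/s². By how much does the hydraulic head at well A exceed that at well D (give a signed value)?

Δh ≈ 1.03 m

Pressure head at well A: ψ = P/(ρg) = 268.2×1000 / (1000 × 9.81) = 27.34 m.
Total head at well A: h = z + ψ = -7.74 + 27.34 = 19.60 m.
Total head at well D: h = 26.93 − 8.36 = 18.57 m.
Head difference: h(well A) − h(well D) = 19.60 − 18.57 = 1.03 m.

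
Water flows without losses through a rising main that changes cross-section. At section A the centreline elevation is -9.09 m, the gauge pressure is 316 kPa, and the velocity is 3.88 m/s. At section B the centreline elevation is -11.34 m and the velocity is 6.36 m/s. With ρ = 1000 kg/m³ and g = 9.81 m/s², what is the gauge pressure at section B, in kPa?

Pressure head at A: ψ₁ = P₁/(ρg) = 316×1000 / (1000 × 9.81) = 32.21 m.
Velocity heads: v₁²/2g = 3.88²/19.62 = 0.767 m; v₂²/2g = 6.36²/19.62 = 2.062 m.
Total head H = z₁ + ψ₁ + v₁²/2g = -9.09 + 32.21 + 0.767 = 23.89 m.
ψ₂ = H − z₂ − v₂²/2g = 23.89 − (-11.34) − 2.062 = 33.17 m.
P₂ = ρgψ₂ = 1000 × 9.81 × 33.17 ≈ 325 kPa.

P₂ ≈ 325 kPa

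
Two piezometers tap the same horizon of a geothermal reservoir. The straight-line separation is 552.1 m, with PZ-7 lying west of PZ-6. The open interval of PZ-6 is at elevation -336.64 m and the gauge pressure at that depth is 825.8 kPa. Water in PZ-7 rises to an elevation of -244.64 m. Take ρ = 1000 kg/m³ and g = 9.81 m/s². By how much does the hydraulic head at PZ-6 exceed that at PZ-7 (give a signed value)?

Δh ≈ -7.82 m

Pressure head at PZ-6: ψ = P/(ρg) = 825.8×1000 / (1000 × 9.81) = 84.18 m.
Total head at PZ-6: h = z + ψ = -336.64 + 84.18 = -252.46 m.
Total head at PZ-7: h = -244.64 m (water level in the piezometer is the total head).
Head difference: h(PZ-6) − h(PZ-7) = -252.46 − (-244.64) = -7.82 m.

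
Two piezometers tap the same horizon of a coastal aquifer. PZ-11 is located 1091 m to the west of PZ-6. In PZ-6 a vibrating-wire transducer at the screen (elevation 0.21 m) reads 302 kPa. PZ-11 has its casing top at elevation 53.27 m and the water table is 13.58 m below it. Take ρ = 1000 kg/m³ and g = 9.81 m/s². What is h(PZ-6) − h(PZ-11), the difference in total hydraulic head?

Δh ≈ -8.70 m

Pressure head at PZ-6: ψ = P/(ρg) = 302×1000 / (1000 × 9.81) = 30.78 m.
Total head at PZ-6: h = z + ψ = 0.21 + 30.78 = 30.99 m.
Total head at PZ-11: h = 53.27 − 13.58 = 39.69 m.
Head difference: h(PZ-6) − h(PZ-11) = 30.99 − 39.69 = -8.70 m.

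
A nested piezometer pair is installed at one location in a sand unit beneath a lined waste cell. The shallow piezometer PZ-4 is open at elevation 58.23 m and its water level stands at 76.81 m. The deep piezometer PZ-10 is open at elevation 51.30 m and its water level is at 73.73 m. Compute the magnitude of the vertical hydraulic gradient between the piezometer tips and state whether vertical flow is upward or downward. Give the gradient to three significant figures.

Total head at PZ-4: h = 76.81 m (water level in the standpipe).
Total head at PZ-10: h = 73.73 m.
Δh = h(PZ-4) − h(PZ-10) = 76.81 − 73.73 = 3.08 m.
Vertical separation Δz = 58.23 − 51.30 = 6.93 m.
|i_v| = |Δh| / Δz = 3.08 / 6.93 = 0.444.
Head is higher in the shallow piezometer, so vertical flow is downward (recharge condition).

|i_v| ≈ 0.444; vertical flow is downward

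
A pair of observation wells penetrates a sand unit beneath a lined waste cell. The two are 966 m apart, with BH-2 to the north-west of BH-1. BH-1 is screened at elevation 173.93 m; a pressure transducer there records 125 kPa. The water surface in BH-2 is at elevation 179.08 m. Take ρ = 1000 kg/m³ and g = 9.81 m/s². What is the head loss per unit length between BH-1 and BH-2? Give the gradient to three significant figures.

Pressure head at BH-1: ψ = P/(ρg) = 125×1000 / (1000 × 9.81) = 12.74 m.
Total head at BH-1: h = z + ψ = 173.93 + 12.74 = 186.67 m.
Total head at BH-2: h = 179.08 m (water level in the piezometer is the total head).
Head difference: h(BH-1) − h(BH-2) = 186.67 − 179.08 = 7.59 m.
Hydraulic gradient: i = |Δh| / L = 7.59 / 966 = 0.00786.

i ≈ 0.00786 m/m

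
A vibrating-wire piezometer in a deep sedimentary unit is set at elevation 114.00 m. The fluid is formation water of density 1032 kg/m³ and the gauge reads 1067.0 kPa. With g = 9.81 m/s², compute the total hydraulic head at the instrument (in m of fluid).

h ≈ 219.39 m

ψ = P/(ρg) = 1067.0×1000 / (1032 × 9.81) = 105.39 m.
h = z + ψ = 114.00 + 105.39 = 219.39 m.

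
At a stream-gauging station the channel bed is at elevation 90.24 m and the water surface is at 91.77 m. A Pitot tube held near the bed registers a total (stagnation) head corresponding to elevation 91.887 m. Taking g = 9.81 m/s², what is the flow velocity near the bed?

Near the bed, under hydrostatic conditions, the piezometric head (z + ψ) equals the free-surface elevation, 91.77 m.
Velocity head = total − piezometric = 91.887 − 91.77 = 0.117 m.
v = √(2g·h_v) = √(2 × 9.81 × 0.117) = 1.52 m/s.

v ≈ 1.52 m/s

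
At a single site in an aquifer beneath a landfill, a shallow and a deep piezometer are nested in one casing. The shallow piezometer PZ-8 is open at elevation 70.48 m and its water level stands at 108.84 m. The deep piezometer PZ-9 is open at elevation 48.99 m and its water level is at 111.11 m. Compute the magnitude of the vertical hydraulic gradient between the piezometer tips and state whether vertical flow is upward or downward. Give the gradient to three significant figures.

|i_v| ≈ 0.106; vertical flow is upward

Total head at PZ-8: h = 108.84 m (water level in the standpipe).
Total head at PZ-9: h = 111.11 m.
Δh = h(PZ-8) − h(PZ-9) = 108.84 − 111.11 = -2.27 m.
Vertical separation Δz = 70.48 − 48.99 = 21.49 m.
|i_v| = |Δh| / Δz = 2.27 / 21.49 = 0.106.
Head is higher in the deep piezometer, so vertical flow is upward (discharge condition).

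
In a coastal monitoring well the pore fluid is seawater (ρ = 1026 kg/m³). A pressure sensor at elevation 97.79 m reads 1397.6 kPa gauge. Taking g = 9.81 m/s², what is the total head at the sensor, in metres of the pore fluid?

ψ = P/(ρg) = 1397.6×1000 / (1026 × 9.81) = 138.86 m.
h = z + ψ = 97.79 + 138.86 = 236.65 m.

h ≈ 236.65 m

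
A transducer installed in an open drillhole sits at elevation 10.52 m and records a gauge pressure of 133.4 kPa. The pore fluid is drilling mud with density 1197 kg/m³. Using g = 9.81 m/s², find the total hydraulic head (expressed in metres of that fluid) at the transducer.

h ≈ 21.88 m

ψ = P/(ρg) = 133.4×1000 / (1197 × 9.81) = 11.36 m.
h = z + ψ = 10.52 + 11.36 = 21.88 m.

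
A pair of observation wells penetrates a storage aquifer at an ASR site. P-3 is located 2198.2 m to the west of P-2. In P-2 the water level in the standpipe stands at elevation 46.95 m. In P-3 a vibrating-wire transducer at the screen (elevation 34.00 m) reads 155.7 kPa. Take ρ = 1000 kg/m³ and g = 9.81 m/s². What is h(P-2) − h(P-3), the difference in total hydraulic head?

Δh ≈ -2.92 m

Total head at P-2: h = 46.95 m (water level in the piezometer is the total head).
Pressure head at P-3: ψ = P/(ρg) = 155.7×1000 / (1000 × 9.81) = 15.87 m.
Total head at P-3: h = z + ψ = 34.00 + 15.87 = 49.87 m.
Head difference: h(P-2) − h(P-3) = 46.95 − 49.87 = -2.92 m.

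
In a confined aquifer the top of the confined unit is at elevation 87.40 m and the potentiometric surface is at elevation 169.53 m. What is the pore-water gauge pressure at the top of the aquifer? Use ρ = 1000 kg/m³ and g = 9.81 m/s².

P ≈ 806 kPa

Pressure head at the aquifer top: ψ = h − z = 169.53 − 87.40 = 82.13 m.
P = ρgψ = 1000 × 9.81 × 82.13 = 805695 Pa ≈ 806 kPa.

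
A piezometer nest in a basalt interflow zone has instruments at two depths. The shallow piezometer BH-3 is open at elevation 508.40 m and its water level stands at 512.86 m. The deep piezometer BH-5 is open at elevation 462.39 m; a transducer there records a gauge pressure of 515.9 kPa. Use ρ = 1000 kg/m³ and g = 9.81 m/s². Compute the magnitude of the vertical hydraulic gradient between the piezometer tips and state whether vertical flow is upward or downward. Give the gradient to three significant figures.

Total head at BH-3: h = 512.86 m (water level in the standpipe).
Pressure head at BH-5: ψ = P/(ρg) = 515.9×1000 / (1000 × 9.81) = 52.59 m.
Total head at BH-5: h = z + ψ = 462.39 + 52.59 = 514.98 m.
Δh = h(BH-3) − h(BH-5) = 512.86 − 514.98 = -2.12 m.
Vertical separation Δz = 508.40 − 462.39 = 46.01 m.
|i_v| = |Δh| / Δz = 2.12 / 46.01 = 0.0461.
Head is higher in the deep piezometer, so vertical flow is upward (discharge condition).

|i_v| ≈ 0.0461; vertical flow is upward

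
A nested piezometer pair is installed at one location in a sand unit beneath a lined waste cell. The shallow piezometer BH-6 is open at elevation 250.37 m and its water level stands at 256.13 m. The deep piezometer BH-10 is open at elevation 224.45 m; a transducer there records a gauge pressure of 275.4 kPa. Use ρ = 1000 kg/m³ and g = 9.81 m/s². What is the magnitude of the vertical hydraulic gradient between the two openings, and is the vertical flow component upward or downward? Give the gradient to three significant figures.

Total head at BH-6: h = 256.13 m (water level in the standpipe).
Pressure head at BH-10: ψ = P/(ρg) = 275.4×1000 / (1000 × 9.81) = 28.07 m.
Total head at BH-10: h = z + ψ = 224.45 + 28.07 = 252.52 m.
Δh = h(BH-6) − h(BH-10) = 256.13 − 252.52 = 3.61 m.
Vertical separation Δz = 250.37 − 224.45 = 25.92 m.
|i_v| = |Δh| / Δz = 3.61 / 25.92 = 0.139.
Head is higher in the shallow piezometer, so vertical flow is downward (recharge condition).

|i_v| ≈ 0.139; vertical flow is downward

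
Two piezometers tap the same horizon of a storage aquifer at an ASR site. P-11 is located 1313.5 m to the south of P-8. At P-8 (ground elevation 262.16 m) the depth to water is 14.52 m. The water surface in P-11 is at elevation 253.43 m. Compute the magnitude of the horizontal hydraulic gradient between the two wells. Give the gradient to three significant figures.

Total head at P-8: h = 262.16 − 14.52 = 247.64 m.
Total head at P-11: h = 253.43 m (water level in the piezometer is the total head).
Head difference: h(P-8) − h(P-11) = 247.64 − 253.43 = -5.79 m.
Hydraulic gradient: i = |Δh| / L = 5.79 / 1313.5 = 0.00441.

i ≈ 0.00441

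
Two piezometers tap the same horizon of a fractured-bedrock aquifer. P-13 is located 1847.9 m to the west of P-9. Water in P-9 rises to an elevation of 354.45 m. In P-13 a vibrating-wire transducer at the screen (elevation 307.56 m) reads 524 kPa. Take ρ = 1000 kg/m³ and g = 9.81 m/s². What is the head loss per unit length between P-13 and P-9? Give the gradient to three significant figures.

Total head at P-9: h = 354.45 m (water level in the piezometer is the total head).
Pressure head at P-13: ψ = P/(ρg) = 524×1000 / (1000 × 9.81) = 53.41 m.
Total head at P-13: h = z + ψ = 307.56 + 53.41 = 360.97 m.
Head difference: h(P-9) − h(P-13) = 354.45 − 360.97 = -6.52 m.
Hydraulic gradient: i = |Δh| / L = 6.52 / 1847.9 = 0.00353.

i ≈ 0.00353 m/m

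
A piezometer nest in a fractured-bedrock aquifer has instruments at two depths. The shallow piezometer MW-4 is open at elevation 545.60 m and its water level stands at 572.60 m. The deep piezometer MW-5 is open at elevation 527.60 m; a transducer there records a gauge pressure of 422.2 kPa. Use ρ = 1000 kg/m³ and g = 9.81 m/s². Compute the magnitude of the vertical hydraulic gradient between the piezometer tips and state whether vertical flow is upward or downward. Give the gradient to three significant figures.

Total head at MW-4: h = 572.60 m (water level in the standpipe).
Pressure head at MW-5: ψ = P/(ρg) = 422.2×1000 / (1000 × 9.81) = 43.04 m.
Total head at MW-5: h = z + ψ = 527.60 + 43.04 = 570.64 m.
Δh = h(MW-4) − h(MW-5) = 572.60 − 570.64 = 1.96 m.
Vertical separation Δz = 545.60 − 527.60 = 18.00 m.
|i_v| = |Δh| / Δz = 1.96 / 18.00 = 0.109.
Head is higher in the shallow piezometer, so vertical flow is downward (recharge condition).

|i_v| ≈ 0.109; vertical flow is downward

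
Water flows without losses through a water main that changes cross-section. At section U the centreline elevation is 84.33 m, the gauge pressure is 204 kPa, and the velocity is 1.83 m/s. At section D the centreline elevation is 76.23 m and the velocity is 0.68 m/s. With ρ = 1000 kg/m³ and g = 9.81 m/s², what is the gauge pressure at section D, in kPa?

Pressure head at U: ψ₁ = P₁/(ρg) = 204×1000 / (1000 × 9.81) = 20.80 m.
Velocity heads: v₁²/2g = 1.83²/19.62 = 0.171 m; v₂²/2g = 0.68²/19.62 = 0.024 m.
Total head H = z₁ + ψ₁ + v₁²/2g = 84.33 + 20.80 + 0.171 = 105.30 m.
ψ₂ = H − z₂ − v₂²/2g = 105.30 − 76.23 − 0.024 = 29.05 m.
P₂ = ρgψ₂ = 1000 × 9.81 × 29.05 ≈ 285 kPa.

P₂ ≈ 285 kPa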